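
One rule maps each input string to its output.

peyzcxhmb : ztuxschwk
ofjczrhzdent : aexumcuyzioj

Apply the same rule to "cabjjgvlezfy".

vweebqgzuatx

Rule — move the first character to the end, then shift every letter 5 places backward in the alphabet (wrapping around).
Working it through for "cabjjgvlezfy": intermediate "abjjgvlezfyc", final "vweebqgzuatx".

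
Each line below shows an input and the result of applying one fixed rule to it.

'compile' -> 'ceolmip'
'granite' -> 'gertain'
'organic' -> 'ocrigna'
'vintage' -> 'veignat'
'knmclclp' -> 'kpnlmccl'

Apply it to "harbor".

The pattern: take characters alternately from the front and the back (1st, last, 2nd, 2nd-last, ...).
For "harbor" the result is "hraorb".

hraorb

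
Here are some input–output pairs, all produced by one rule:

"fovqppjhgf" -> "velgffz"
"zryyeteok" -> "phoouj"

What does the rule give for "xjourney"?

In each case the input is transformed by: shift every letter 10 places backward in the alphabet (wrapping around), then delete the last 3 characters.
Starting from "xjourney": after the first operation, "nzekhduo"; after the second, "nzekh".

nzekh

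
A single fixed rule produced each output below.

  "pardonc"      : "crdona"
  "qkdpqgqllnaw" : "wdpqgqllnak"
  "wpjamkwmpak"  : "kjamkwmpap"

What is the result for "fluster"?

Each output is the input with this applied: delete the first character, then swap the first and last characters.
Working it through for "fluster": intermediate "luster", final "rustel".

rustel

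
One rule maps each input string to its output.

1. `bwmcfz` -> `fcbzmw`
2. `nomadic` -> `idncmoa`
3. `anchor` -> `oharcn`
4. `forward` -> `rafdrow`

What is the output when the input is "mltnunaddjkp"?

kjmptlunandd

Rule — move the last 3 characters to the front (rotate right by 3), then swap each adjacent pair of characters (1↔2, 3↔4, ...).
Applying both steps to "mltnunaddjkp": "jkpmltnunadd", then "kjmptlunandd".
(Check on "bwmcfz": → "cfzbwm" → "fcbzmw" ✓)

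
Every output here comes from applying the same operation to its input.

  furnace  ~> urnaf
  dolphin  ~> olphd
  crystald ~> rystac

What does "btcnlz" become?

In each case the input is transformed by: delete the last 2 characters, then move the first character to the end.
Applying both steps to "btcnlz": "btcn", then "tcnb".

tcnb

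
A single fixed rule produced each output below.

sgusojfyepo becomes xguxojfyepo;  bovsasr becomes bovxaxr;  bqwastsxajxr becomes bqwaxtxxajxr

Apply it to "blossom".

bloxxom

The pattern: replace every "s" with "x".
Applying that to "blossom" gives "bloxxom".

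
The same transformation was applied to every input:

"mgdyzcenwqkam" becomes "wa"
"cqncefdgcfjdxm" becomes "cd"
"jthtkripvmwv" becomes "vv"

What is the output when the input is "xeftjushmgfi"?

The transformation: keep one character in every 3, starting at position 3 (positions 3rd, 6th, 9th, ...), then keep only the last 2 characters.
Starting from "xeftjushmgfi": after the first operation, "fumi"; after the second, "mi".

mi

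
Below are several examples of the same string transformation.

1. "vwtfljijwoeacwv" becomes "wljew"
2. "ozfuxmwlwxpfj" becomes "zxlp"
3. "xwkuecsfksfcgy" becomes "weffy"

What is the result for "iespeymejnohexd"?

In each case the input is transformed by: keep one character in every 3, starting at position 2 (positions 2nd, 5th, 8th, ...).
Doing the same to "iespeymejnohexd": "eeeox".

eeeox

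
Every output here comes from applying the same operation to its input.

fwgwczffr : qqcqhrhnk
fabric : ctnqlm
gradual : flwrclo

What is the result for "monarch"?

Each output is the input with this applied: shift every letter 11 places forward in the alphabet (wrapping around), then move the last 3 characters to the front (rotate right by 3).
For "monarch", step one produces "xzylcns"; step two turns that into "cnsxzyl".

cnsxzyl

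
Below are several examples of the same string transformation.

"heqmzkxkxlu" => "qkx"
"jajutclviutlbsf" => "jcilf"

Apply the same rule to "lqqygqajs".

In each case the input is transformed by: keep one character in every 3, starting at position 3 (positions 3rd, 6th, 9th, ...).
For "lqqygqajs" the result is "qqs".

qqs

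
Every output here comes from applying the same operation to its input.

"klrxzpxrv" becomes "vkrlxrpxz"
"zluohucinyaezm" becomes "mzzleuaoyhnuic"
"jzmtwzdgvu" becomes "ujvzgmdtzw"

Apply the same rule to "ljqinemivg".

glvjiqmien

Looking at the pairs, the operation is to reverse the string, then take characters alternately from the front and the back (1st, last, 2nd, 2nd-last, ...).
Applying both steps to "ljqinemivg": "gvimeniqjl", then "glvjiqmien".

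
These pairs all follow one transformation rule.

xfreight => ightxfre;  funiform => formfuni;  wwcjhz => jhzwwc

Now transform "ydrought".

The rule is to swap the front and back halves of the string.
For "ydrought" the result is "ughtydro".

ughtydro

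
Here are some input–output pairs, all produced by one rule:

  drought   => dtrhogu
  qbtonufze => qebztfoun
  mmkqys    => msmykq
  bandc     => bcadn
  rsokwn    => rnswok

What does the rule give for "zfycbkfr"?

Each output is the input with this applied: take characters alternately from the front and the back (1st, last, 2nd, 2nd-last, ...).
"zfycbkfr" → "zrffykcb".

zrffykcb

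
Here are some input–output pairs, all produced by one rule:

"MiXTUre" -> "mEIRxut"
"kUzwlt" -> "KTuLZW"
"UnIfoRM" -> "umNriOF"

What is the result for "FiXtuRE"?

Rule — flip the case of every letter, then take characters alternately from the front and the back (1st, last, 2nd, 2nd-last, ...).
Applying both steps to "FiXtuRE": "fIxTUre", then "feIrxUT".

feIrxUT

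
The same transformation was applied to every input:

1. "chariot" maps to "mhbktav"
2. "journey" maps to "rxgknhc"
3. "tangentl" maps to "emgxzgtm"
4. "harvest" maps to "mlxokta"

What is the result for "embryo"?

hrkufx

The rule is to reverse the string, then shift every letter 7 places backward in the alphabet (wrapping around).
For "embryo", step one produces "oyrbme"; step two turns that into "hrkufx".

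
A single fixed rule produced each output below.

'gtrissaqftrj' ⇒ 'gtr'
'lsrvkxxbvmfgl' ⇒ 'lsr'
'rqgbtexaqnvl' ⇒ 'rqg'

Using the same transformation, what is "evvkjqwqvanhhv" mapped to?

evv

The transformation: keep only the first 3 characters.
"evvkjqwqvanhhv" → "evv".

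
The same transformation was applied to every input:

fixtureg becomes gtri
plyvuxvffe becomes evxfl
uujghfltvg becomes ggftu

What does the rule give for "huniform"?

The transformation: keep every other character starting from the second (positions 2nd, 4th, 6th, ...), then swap the first and last characters.
For "huniform", step one produces "uiom"; step two turns that into "miou".
(Check on "uujghfltvg": → "ugftg" → "ggftu" ✓)

miou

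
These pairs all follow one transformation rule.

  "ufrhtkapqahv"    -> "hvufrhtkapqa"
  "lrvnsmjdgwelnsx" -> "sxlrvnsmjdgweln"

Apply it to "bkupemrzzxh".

xhbkupemrzz

The pattern: move the last 2 characters to the front (rotate right by 2).
Applying that to "bkupemrzzxh" gives "xhbkupemrzz".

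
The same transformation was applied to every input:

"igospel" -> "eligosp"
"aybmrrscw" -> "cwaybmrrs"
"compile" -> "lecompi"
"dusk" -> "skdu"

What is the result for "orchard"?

What's happening: move the last 2 characters to the front (rotate right by 2).
Applying that to "orchard" gives "rdorcha".

rdorcha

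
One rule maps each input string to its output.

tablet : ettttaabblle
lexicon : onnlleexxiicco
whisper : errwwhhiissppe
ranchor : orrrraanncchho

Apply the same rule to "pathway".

Each output is the input with this applied: double every character, then move the last 3 characters to the front (rotate right by 3).
"pathway" → "ppaatthhwwaayy" → "ayyppaatthhwwa".

ayyppaatthhwwa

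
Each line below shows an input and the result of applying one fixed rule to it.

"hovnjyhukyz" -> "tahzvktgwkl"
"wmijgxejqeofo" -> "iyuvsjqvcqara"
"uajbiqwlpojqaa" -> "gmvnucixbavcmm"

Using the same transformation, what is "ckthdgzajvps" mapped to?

owftpslmvhbe

In each case the input is transformed by: shift every letter 12 places forward in the alphabet (wrapping around).
On "ckthdgzajvps" that produces "owftpslmvhbe".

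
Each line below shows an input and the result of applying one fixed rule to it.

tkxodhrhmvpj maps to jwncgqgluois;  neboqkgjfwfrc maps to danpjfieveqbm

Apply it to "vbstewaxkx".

arsdvzwjwu

Rule — move the first character to the end, then shift every letter 1 place backward in the alphabet (wrapping around).
For "vbstewaxkx", step one produces "bstewaxkxv"; step two turns that into "arsdvzwjwu".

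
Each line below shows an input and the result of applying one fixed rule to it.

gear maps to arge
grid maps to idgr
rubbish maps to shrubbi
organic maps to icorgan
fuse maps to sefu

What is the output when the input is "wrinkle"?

Each output is the input with this applied: move the last 2 characters to the front (rotate right by 2).
On "wrinkle" that produces "lewrink".

lewrink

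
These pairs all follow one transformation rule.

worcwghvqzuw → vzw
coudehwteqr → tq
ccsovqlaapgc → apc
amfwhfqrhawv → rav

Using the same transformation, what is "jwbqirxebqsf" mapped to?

eqf

Rule — keep every other character starting from the second (positions 2nd, 4th, 6th, ...), then delete the first 3 characters.
For "jwbqirxebqsf", step one produces "wqreqf"; step two turns that into "eqf".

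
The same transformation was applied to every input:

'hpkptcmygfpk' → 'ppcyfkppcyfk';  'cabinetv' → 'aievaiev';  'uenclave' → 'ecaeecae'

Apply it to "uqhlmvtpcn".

In each case the input is transformed by: keep every other character starting from the second (positions 2nd, 4th, 6th, ...), then write the whole string twice.
Applying both steps to "uqhlmvtpcn": "qlvpn", then "qlvpnqlvpn".

qlvpnqlvpn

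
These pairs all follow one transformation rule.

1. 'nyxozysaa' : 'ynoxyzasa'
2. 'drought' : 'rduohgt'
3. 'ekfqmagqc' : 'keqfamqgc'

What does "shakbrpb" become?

Each output is the input with this applied: swap each adjacent pair of characters (1↔2, 3↔4, ...).
Doing the same to "shakbrpb": "hskarbbp".

hskarbbp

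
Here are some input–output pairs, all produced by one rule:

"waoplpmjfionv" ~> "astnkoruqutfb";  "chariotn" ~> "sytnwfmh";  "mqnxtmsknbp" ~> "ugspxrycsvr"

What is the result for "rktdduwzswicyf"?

What's happening: reverse the string, then shift every letter 5 places forward in the alphabet (wrapping around).
Applying both steps to "rktdduwzswicyf": "fyciwszwuddtkr", then "kdhnbxebziiypw".
(Check on "mqnxtmsknbp": → "pbnksmtxnqm" → "ugspxrycsvr" ✓)

kdhnbxebziiypw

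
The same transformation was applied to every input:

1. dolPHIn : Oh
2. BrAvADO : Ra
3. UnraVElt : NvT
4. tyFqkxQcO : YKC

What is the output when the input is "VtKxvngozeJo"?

The pattern: flip the case of every letter, then keep one character in every 3, starting at position 2 (positions 2nd, 5th, 8th, ...).
Applying both steps to "VtKxvngozeJo": "vTkXVNGOZEjO", then "TVOj".
(Check on "BrAvADO": → "bRaVado" → "Ra" ✓)

TVOj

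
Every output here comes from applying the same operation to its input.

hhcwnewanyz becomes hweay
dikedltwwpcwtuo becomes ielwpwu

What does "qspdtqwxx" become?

sdqx

The rule is to keep every other character starting from the second (positions 2nd, 4th, 6th, ...).
Doing the same to "qspdtqwxx": "sdqx".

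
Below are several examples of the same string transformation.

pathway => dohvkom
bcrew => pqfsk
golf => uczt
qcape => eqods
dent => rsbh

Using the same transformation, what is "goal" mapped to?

In each case the input is transformed by: shift every letter 12 places backward in the alphabet (wrapping around).
Doing the same to "goal": "ucoz".

ucoz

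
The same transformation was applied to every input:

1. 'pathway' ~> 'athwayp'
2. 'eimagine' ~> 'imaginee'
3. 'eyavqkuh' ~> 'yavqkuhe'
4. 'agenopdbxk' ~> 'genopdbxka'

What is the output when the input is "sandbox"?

What's happening: move the first character to the end.
On "sandbox" that produces "andboxs".

andboxs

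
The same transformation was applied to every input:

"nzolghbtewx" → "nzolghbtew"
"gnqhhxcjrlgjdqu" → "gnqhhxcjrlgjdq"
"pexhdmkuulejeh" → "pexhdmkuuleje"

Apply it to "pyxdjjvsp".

pyxdjjvs

What's happening: delete the last character.
So "pyxdjjvsp" becomes "pyxdjjvs".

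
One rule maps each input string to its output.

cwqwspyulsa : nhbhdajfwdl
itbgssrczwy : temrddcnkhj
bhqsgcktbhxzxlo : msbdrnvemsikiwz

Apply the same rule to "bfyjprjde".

The transformation: shift every letter 11 places forward in the alphabet (wrapping around).
Doing the same to "bfyjprjde": "mqjuacuop".

mqjuacuop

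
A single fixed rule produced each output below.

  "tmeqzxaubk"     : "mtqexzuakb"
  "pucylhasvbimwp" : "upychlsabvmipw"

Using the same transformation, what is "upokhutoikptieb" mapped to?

pukouhotkitpeib

Looking at the pairs, the operation is to swap each adjacent pair of characters (1↔2, 3↔4, ...).
On "upokhutoikptieb" that produces "pukouhotkitpeib".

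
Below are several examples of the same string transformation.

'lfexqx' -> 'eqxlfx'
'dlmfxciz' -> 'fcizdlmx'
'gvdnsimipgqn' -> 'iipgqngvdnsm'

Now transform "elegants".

gntselea

The pattern: swap the front and back halves of the string, then swap the first and last characters.
Applying that to "elegants" gives "gntselea".
(Check on "lfexqx": → "xqxlfe" → "eqxlfx" ✓)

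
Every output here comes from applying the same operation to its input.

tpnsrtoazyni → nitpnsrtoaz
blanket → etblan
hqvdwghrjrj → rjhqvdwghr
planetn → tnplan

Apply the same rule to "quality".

tyqual

In each case the input is transformed by: move the last 2 characters to the front (rotate right by 2), then delete the last character.
Doing the same to "quality": "tyqual".
(Check on "tpnsrtoazyni": → "nitpnsrtoazy" → "nitpnsrtoaz" ✓)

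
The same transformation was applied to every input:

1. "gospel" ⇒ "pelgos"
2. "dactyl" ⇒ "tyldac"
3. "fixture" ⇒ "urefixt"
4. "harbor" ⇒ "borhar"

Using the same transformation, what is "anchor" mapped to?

horanc

In each case the input is transformed by: move the last 3 characters to the front (rotate right by 3).
Doing the same to "anchor": "horanc".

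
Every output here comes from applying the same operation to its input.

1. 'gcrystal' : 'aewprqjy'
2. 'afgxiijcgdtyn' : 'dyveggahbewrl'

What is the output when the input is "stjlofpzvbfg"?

Looking at the pairs, the operation is to swap each adjacent pair of characters (1↔2, 3↔4, ...), then shift every letter 2 places backward in the alphabet (wrapping around).
"stjlofpzvbfg" → "tsljfozpbvgf" → "rqjhdmxnzted".
(Check on "gcrystal": → "cgyrtsla" → "aewprqjy" ✓)

rqjhdmxnzted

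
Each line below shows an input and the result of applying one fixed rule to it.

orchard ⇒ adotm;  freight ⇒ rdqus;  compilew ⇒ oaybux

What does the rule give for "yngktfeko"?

Looking at the pairs, the operation is to shift every letter 12 places forward in the alphabet (wrapping around), then delete the last 2 characters.
"yngktfeko" → "kzswfrqwa" → "kzswfrq".

kzswfrq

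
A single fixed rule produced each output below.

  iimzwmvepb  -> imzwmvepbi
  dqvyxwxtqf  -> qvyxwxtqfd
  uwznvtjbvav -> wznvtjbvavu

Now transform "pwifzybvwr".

Rule — move the first character to the end.
"pwifzybvwr" → "wifzybvwrp".

wifzybvwrp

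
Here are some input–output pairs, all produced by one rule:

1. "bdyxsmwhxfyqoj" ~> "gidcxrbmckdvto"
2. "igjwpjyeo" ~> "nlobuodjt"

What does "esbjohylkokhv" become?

The rule is to shift every letter 5 places forward in the alphabet (wrapping around).
So "esbjohylkokhv" becomes "jxgotmdqptpma".

jxgotmdqptpma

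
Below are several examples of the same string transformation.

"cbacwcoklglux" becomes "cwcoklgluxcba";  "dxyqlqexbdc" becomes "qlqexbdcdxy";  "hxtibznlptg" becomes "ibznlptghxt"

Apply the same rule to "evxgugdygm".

Looking at the pairs, the operation is to move the first 3 characters to the end (rotate left by 3).
Applying that to "evxgugdygm" gives "gugdygmevx".

gugdygmevx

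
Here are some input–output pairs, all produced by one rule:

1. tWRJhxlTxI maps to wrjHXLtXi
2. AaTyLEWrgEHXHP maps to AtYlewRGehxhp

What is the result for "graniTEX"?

What's happening: delete the first character, then flip the case of every letter.
On "graniTEX": the first step gives "raniTEX", and the second then gives "RANItex".
(Check on "tWRJhxlTxI": → "WRJhxlTxI" → "wrjHXLtXi" ✓)

RANItex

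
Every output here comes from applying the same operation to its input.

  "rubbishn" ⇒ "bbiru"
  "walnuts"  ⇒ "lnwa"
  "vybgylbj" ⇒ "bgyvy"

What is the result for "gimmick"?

mmgi

The rule is to delete the last 3 characters, then move the first 2 characters to the end (rotate left by 2).
"gimmick" → "gimm" → "mmgi".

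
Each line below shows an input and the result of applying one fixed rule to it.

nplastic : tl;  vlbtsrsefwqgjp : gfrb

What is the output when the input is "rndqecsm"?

What's happening: reverse the string, then keep one character in every 3, starting at position 3 (positions 3rd, 6th, 9th, ...).
"rndqecsm" → "cd".

cd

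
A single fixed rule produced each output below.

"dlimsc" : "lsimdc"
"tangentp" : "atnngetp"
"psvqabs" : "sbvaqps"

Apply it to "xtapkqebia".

tiabpekqxa

In each case the input is transformed by: take characters alternately from the front and the back (1st, last, 2nd, 2nd-last, ...), then move the first 2 characters to the end (rotate left by 2).
Applying both steps to "xtapkqebia": "xatiabpekq", then "tiabpekqxa".
(Check on "psvqabs": → "pssbvaq" → "sbvaqps" ✓)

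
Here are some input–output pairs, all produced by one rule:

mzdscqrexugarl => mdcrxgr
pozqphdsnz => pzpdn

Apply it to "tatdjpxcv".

What's happening: keep every other character starting from the first (positions 1st, 3rd, 5th, ...).
For "tatdjpxcv" the result is "ttjxv".

ttjxv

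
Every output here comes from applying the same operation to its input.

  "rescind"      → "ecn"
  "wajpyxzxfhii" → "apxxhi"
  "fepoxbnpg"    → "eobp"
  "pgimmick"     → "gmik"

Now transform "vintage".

Rule — keep every other character starting from the second (positions 2nd, 4th, 6th, ...).
For "vintage" the result is "itg".

itg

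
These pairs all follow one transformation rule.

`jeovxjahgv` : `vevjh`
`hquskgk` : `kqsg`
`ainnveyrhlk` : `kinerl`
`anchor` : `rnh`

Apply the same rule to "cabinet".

The transformation: move the last character to the front, then keep every other character starting from the first (positions 1st, 3rd, 5th, ...).
"cabinet" → "taie".
(Check on "hquskgk": → "khquskg" → "kqsg" ✓)

taie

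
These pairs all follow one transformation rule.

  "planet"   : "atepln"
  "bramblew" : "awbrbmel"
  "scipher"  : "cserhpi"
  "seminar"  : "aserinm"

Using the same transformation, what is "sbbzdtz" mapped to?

bzbzdts

The transformation: sort the characters into alphabetical order, then take characters alternately from the front and the back (1st, last, 2nd, 2nd-last, ...).
"sbbzdtz" → "bzbzdts".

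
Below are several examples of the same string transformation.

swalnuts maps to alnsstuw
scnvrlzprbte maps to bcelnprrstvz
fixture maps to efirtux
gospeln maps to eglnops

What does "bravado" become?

The transformation: sort the characters into alphabetical order.
So "bravado" becomes "aabdorv".

aabdorv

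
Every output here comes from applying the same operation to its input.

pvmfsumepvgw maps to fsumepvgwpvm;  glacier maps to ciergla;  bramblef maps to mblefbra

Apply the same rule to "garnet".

netgar

In each case the input is transformed by: move the first 3 characters to the end (rotate left by 3).
For "garnet" the result is "netgar".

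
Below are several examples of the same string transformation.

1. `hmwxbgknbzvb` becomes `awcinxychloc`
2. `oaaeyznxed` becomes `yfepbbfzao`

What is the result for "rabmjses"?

What's happening: move the last 3 characters to the front (rotate right by 3), then shift every letter 1 place forward in the alphabet (wrapping around).
Starting from "rabmjses": after the first operation, "sesrabmj"; after the second, "tftsbcnk".
(Check on "oaaeyznxed": → "xedoaaeyzn" → "yfepbbfzao" ✓)

tftsbcnk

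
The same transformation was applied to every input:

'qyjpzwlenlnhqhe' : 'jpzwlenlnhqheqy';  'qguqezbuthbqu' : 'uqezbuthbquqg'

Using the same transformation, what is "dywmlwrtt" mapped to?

Looking at the pairs, the operation is to move the first 2 characters to the end (rotate left by 2).
For "dywmlwrtt" the result is "wmlwrttdy".

wmlwrttdy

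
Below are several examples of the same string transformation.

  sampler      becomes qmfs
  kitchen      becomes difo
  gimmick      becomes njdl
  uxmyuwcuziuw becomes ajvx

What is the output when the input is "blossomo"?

tpnp

Each output is the input with this applied: shift every letter 1 place forward in the alphabet (wrapping around), then keep only the last 4 characters.
"blossomo" → "tpnp".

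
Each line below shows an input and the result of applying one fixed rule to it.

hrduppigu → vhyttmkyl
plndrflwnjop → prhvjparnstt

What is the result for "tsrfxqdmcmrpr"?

The transformation: shift every letter 4 places forward in the alphabet (wrapping around), then move the first character to the end.
Working it through for "tsrfxqdmcmrpr": intermediate "xwvjbuhqgqvtv", final "wvjbuhqgqvtvx".

wvjbuhqgqvtvx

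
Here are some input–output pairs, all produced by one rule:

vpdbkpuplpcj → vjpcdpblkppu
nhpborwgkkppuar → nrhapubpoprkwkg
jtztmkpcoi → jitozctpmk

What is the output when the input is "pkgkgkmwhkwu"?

pukwgkkhgwkm

The transformation: take characters alternately from the front and the back (1st, last, 2nd, 2nd-last, ...).
Applying that to "pkgkgkmwhkwu" gives "pukwgkkhgwkm".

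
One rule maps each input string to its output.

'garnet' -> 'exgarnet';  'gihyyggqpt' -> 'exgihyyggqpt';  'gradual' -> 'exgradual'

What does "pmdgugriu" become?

expmdgugriu

Looking at the pairs, the operation is to prepend "ex".
So "pmdgugriu" becomes "expmdgugriu".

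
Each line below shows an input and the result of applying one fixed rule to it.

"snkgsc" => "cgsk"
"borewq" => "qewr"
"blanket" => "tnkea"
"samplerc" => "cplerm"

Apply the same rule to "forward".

dwarr

Each output is the input with this applied: delete the first 2 characters, then swap the first and last characters.
For "forward", step one produces "rward"; step two turns that into "dwarr".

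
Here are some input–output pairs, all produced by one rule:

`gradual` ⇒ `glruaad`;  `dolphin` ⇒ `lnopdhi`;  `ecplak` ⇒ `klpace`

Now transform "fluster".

rstuefl

Looking at the pairs, the operation is to sort the characters into alphabetical order, then move the first 3 characters to the end (rotate left by 3).
Applying both steps to "fluster": "eflrstu", then "rstuefl".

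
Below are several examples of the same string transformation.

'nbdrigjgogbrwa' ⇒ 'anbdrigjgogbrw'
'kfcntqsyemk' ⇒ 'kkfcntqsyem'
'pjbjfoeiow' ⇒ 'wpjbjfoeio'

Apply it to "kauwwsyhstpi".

ikauwwsyhstp

Looking at the pairs, the operation is to move the last character to the front.
"kauwwsyhstpi" → "ikauwwsyhstp".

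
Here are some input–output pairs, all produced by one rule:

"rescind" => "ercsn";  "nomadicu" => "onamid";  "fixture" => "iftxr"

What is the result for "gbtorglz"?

bgotgr

Looking at the pairs, the operation is to swap each adjacent pair of characters (1↔2, 3↔4, ...), then delete the last 2 characters.
On "gbtorglz": the first step gives "bgotgrzl", and the second then gives "bgotgr".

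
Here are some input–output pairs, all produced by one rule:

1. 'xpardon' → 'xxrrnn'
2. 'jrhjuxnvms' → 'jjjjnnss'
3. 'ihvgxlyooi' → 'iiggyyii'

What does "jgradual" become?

jjaaaa

What's happening: keep one character in every 3, starting at position 1 (positions 1st, 4th, 7th, ...), then double every character.
Doing the same to "jgradual": "jjaaaa".
(Check on "ihvgxlyooi": → "igyi" → "iiggyyii" ✓)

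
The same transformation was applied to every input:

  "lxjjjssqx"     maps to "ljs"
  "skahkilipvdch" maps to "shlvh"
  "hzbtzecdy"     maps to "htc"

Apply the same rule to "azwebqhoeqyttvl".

Rule — keep one character in every 3, starting at position 1 (positions 1st, 4th, 7th, ...).
On "azwebqhoeqyttvl" that produces "aehqt".

aehqt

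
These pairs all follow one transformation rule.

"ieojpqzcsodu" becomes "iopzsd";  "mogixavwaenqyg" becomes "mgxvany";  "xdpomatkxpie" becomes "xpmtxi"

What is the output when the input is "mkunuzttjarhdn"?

The transformation: keep every other character starting from the first (positions 1st, 3rd, 5th, ...).
So "mkunuzttjarhdn" becomes "muutjrd".

muutjrd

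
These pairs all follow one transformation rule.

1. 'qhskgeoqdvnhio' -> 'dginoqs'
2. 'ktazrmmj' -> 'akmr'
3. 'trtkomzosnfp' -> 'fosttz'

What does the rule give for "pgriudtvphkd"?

Rule — keep every other character starting from the first (positions 1st, 3rd, 5th, ...), then sort the characters into alphabetical order.
For "pgriudtvphkd", step one produces "prutpk"; step two turns that into "kpprtu".

kpprtu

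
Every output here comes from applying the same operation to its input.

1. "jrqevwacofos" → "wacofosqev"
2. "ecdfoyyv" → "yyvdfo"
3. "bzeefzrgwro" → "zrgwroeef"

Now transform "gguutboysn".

boysnuut

The transformation: delete the first 2 characters, then move the first 3 characters to the end (rotate left by 3).
"gguutboysn" → "uutboysn" → "boysnuut".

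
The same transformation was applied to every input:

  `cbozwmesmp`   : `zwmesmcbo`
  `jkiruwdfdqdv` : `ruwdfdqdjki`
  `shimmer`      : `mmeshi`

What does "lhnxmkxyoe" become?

The rule is to delete the last character, then move the first 3 characters to the end (rotate left by 3).
Starting from "lhnxmkxyoe": after the first operation, "lhnxmkxyo"; after the second, "xmkxyolhn".

xmkxyolhn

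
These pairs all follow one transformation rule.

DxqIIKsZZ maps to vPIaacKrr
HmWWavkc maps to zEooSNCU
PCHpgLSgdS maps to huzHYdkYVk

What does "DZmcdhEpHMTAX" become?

vrEUVZwHzelsp

In each case the input is transformed by: flip the case of every letter, then shift every letter 8 places backward in the alphabet (wrapping around).
Applying both steps to "DZmcdhEpHMTAX": "dzMCDHePhmtax", then "vrEUVZwHzelsp".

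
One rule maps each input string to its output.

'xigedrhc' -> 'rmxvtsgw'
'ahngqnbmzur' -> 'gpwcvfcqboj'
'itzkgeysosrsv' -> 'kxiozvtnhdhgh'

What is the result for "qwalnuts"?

hflpacji

The rule is to shift every letter 11 places backward in the alphabet (wrapping around), then move the last character to the front.
On "qwalnuts" that produces "hflpacji".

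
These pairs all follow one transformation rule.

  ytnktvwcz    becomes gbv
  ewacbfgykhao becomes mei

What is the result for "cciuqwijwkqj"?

kkq

The transformation: shift every letter 8 places forward in the alphabet (wrapping around), then keep only the first 3 characters.
"cciuqwijwkqj" → "kkqcyeqresyr" → "kkq".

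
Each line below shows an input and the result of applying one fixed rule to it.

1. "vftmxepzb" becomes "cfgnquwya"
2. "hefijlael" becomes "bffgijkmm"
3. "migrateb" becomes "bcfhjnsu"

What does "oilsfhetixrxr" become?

fgijjmpsstuyy

The rule is to sort the characters into alphabetical order, then shift every letter 1 place forward in the alphabet (wrapping around).
Starting from "oilsfhetixrxr": after the first operation, "efhiilorrstxx"; after the second, "fgijjmpsstuyy".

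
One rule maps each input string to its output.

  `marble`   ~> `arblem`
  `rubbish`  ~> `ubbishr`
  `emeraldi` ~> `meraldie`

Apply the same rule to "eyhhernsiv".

yhhernsive

Rule — move the first character to the end.
"eyhhernsiv" → "yhhernsive".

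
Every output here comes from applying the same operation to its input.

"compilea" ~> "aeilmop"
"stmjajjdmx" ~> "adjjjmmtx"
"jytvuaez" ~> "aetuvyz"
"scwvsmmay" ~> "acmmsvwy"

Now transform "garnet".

aenrt

Each output is the input with this applied: delete the first character, then sort the characters into alphabetical order.
Working it through for "garnet": intermediate "arnet", final "aenrt".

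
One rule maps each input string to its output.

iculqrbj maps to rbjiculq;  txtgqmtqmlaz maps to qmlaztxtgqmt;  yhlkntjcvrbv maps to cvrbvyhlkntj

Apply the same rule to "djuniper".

perdjuni

What's happening: swap the front and back halves of the string, then move the first character to the end.
Working it through for "djuniper": intermediate "iperdjun", final "perdjuni".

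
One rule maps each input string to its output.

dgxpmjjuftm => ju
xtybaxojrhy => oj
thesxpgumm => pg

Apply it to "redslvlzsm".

vl

What's happening: move the last 3 characters to the front (rotate right by 3), then keep only the last 2 characters.
Starting from "redslvlzsm": after the first operation, "zsmredslvl"; after the second, "vl".
(Check on "thesxpgumm": → "ummthesxpg" → "pg" ✓)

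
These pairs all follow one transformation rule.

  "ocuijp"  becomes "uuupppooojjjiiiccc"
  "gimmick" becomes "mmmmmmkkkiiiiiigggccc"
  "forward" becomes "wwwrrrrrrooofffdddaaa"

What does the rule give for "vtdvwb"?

The rule is to sort the characters into reverse alphabetical order, then repeat every character 3 times.
For "vtdvwb", step one produces "wvvtdb"; step two turns that into "wwwvvvvvvtttdddbbb".

wwwvvvvvvtttdddbbb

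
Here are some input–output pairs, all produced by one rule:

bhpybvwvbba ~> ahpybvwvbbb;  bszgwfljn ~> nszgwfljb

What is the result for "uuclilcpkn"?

nuclilcpku

In each case the input is transformed by: swap the first and last characters.
Doing the same to "uuclilcpkn": "nuclilcpku".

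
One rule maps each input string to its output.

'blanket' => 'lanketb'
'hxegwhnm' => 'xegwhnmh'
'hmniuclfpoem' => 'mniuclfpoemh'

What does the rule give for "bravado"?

ravadob

The rule is to move the first character to the end.
For "bravado" the result is "ravadob".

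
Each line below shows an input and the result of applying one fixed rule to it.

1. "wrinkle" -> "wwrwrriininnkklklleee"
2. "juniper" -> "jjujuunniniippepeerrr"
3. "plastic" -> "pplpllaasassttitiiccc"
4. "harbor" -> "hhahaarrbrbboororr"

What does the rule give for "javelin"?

What's happening: repeat every character 3 times, then swap each adjacent pair of characters (1↔2, 3↔4, ...).
For "javelin", step one produces "jjjaaavvveeellliiinnn"; step two turns that into "jjajaavveveelliliinnn".

jjajaavveveelliliinnn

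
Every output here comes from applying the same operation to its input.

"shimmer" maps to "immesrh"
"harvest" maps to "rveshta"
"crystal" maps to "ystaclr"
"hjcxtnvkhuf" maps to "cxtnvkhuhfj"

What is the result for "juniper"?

nipejru

Looking at the pairs, the operation is to swap the first and last characters, then move the first 2 characters to the end (rotate left by 2).
"juniper" → "runipej" → "nipejru".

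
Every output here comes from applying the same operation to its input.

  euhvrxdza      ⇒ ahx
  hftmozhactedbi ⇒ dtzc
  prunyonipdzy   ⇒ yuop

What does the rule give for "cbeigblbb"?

beb

The transformation: keep one character in every 3, starting at position 3 (positions 3rd, 6th, 9th, ...), then move the last character to the front.
Starting from "cbeigblbb": after the first operation, "ebb"; after the second, "beb".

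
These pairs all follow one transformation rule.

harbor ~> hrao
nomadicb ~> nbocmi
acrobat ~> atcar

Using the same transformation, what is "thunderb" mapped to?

tbhrue

Looking at the pairs, the operation is to take characters alternately from the front and the back (1st, last, 2nd, 2nd-last, ...), then delete the last 2 characters.
For "thunderb", step one produces "tbhruend"; step two turns that into "tbhrue".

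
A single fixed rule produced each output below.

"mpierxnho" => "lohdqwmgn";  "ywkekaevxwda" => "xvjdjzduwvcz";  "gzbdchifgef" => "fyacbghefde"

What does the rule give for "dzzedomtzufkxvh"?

cyydcnlsytejwug

The pattern: shift every letter 1 place backward in the alphabet (wrapping around).
For "dzzedomtzufkxvh" the result is "cyydcnlsytejwug".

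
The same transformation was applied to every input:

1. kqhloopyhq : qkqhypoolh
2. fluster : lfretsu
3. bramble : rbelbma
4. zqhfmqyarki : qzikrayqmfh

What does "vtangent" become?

Each output is the input with this applied: move the first 2 characters to the end (rotate left by 2), then reverse the string.
So "vtangent" becomes "tvtnegna".

tvtnegna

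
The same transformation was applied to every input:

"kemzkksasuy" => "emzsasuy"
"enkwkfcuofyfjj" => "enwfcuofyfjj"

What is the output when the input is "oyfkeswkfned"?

What's happening: remove every "k".
Applying that to "oyfkeswkfned" gives "oyfeswfned".

oyfeswfned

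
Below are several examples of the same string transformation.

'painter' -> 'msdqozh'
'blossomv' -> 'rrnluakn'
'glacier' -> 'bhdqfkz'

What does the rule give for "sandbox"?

canwrzm

What's happening: move the first 3 characters to the end (rotate left by 3), then shift every letter 1 place backward in the alphabet (wrapping around).
"sandbox" → "dboxsan" → "canwrzm".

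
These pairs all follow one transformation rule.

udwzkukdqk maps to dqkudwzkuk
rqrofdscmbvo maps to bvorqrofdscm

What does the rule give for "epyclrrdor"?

dorepyclrr

In each case the input is transformed by: move the last 3 characters to the front (rotate right by 3).
On "epyclrrdor" that produces "dorepyclrr".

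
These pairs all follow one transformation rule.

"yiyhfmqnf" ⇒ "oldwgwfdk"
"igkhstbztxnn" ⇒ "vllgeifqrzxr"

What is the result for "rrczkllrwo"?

pumppaxijj

The transformation: shift every letter 2 places backward in the alphabet (wrapping around), then move the last 3 characters to the front (rotate right by 3).
Working it through for "rrczkllrwo": intermediate "ppaxijjpum", final "pumppaxijj".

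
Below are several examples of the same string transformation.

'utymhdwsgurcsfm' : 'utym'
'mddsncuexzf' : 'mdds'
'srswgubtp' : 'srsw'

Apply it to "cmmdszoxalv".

cmmd

What's happening: keep only the first 4 characters.
"cmmdszoxalv" → "cmmd".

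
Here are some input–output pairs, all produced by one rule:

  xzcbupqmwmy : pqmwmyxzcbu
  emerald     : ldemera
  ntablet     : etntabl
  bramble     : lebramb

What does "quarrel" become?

The rule is to move the first 3 characters to the end (rotate left by 3), then move the first 2 characters to the end (rotate left by 2).
On "quarrel": the first step gives "rrelqua", and the second then gives "elquarr".

elquarr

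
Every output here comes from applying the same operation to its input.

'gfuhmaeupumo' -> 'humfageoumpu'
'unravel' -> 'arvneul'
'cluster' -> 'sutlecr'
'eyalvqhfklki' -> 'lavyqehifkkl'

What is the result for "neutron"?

tureonn

Each output is the input with this applied: move the first 3 characters to the end (rotate left by 3), then take characters alternately from the front and the back (1st, last, 2nd, 2nd-last, ...).
Applying both steps to "neutron": "tronneu", then "tureonn".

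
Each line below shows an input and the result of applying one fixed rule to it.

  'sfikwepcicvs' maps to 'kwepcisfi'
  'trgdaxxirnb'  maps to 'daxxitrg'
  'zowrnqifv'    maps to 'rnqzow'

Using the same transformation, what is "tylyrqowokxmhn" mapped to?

The pattern: delete the last 3 characters, then move the first 3 characters to the end (rotate left by 3).
Applying both steps to "tylyrqowokxmhn": "tylyrqowokx", then "yrqowokxtyl".

yrqowokxtyl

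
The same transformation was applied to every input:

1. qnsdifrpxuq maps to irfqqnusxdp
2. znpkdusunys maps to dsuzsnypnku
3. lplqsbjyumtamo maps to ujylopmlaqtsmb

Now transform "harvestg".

svehgatr

The pattern: take characters alternately from the front and the back (1st, last, 2nd, 2nd-last, ...), then move the last 3 characters to the front (rotate right by 3).
Applying both steps to "harvestg": "hgatrsve", then "svehgatr".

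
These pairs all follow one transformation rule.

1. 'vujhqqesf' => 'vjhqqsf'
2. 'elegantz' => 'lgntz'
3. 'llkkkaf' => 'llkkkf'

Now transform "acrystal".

crystl

The rule is to remove every vowel.
On "acrystal" that produces "crystl".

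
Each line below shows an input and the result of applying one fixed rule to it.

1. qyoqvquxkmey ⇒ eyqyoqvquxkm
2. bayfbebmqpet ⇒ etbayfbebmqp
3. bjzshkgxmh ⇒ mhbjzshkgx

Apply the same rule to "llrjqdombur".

urllrjqdomb

The transformation: move the last 2 characters to the front (rotate right by 2).
For "llrjqdombur" the result is "urllrjqdomb".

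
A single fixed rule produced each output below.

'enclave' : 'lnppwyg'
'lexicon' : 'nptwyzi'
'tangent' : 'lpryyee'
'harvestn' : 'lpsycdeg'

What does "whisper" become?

pstacdh

What's happening: sort the characters into alphabetical order, then shift every letter 11 places forward in the alphabet (wrapping around).
Starting from "whisper": after the first operation, "ehiprsw"; after the second, "pstacdh".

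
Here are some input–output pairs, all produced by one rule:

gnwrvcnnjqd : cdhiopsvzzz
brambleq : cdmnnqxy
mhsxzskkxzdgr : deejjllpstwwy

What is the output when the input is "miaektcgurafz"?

dfglmmoqrsuwy

The pattern: shift every letter 12 places forward in the alphabet (wrapping around), then sort the characters into alphabetical order.
On "miaektcgurafz": the first step gives "yumqwfosgdmrl", and the second then gives "dfglmmoqrsuwy".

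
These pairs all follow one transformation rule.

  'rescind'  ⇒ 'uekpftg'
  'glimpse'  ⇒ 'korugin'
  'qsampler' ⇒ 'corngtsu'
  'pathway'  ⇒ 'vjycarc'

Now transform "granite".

The transformation: shift every letter 2 places forward in the alphabet (wrapping around), then move the first 2 characters to the end (rotate left by 2).
For "granite" the result is "cpkvgit".

cpkvgit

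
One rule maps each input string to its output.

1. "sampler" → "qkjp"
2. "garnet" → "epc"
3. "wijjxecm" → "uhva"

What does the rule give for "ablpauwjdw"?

Each output is the input with this applied: shift every letter 2 places backward in the alphabet (wrapping around), then keep every other character starting from the first (positions 1st, 3rd, 5th, ...).
Working it through for "ablpauwjdw": intermediate "yzjnysuhbu", final "yjyub".

yjyub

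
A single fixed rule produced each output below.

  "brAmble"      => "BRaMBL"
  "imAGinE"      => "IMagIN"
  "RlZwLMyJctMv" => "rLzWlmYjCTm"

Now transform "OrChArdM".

oRcHaRD

In each case the input is transformed by: delete the last character, then flip the case of every letter.
Applying both steps to "OrChArdM": "OrChArd", then "oRcHaRD".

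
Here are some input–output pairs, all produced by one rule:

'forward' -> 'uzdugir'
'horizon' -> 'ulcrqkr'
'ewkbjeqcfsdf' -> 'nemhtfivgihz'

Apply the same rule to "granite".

In each case the input is transformed by: move the first 2 characters to the end (rotate left by 2), then shift every letter 3 places forward in the alphabet (wrapping around).
So "granite" becomes "dqlwhju".

dqlwhju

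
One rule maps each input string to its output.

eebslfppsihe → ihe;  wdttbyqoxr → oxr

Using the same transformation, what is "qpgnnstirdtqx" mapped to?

tqx

Looking at the pairs, the operation is to keep only the last 3 characters.
Doing the same to "qpgnnstirdtqx": "tqx".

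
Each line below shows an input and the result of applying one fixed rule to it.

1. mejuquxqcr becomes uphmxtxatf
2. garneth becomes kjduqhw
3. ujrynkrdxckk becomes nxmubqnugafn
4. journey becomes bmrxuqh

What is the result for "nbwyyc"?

In each case the input is transformed by: move the last character to the front, then shift every letter 3 places forward in the alphabet (wrapping around).
Applying both steps to "nbwyyc": "cnbwyy", then "fqezbb".

fqezbb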